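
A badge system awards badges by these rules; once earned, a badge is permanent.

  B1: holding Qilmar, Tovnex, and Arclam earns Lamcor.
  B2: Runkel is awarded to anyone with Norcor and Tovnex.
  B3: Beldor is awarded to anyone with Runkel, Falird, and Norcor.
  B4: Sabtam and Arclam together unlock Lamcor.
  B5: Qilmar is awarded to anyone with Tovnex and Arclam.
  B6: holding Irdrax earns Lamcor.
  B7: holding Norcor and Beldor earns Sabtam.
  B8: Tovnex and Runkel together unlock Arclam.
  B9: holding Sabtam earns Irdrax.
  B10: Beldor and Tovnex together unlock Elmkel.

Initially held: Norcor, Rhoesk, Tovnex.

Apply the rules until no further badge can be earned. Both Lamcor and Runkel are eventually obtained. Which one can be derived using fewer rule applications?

Runkel: With Norcor and Tovnex, Runkel is earned (B2). [1 rule application]
Lamcor: With Norcor and Tovnex, Runkel is earned (B2). With Tovnex and Runkel, Arclam is earned (B8). With Tovnex and Arclam, Qilmar is earned (B5). With Qilmar, Tovnex, and Arclam, Lamcor is earned (B1). [4 rule applications]
Runkel needs fewer.

Runkel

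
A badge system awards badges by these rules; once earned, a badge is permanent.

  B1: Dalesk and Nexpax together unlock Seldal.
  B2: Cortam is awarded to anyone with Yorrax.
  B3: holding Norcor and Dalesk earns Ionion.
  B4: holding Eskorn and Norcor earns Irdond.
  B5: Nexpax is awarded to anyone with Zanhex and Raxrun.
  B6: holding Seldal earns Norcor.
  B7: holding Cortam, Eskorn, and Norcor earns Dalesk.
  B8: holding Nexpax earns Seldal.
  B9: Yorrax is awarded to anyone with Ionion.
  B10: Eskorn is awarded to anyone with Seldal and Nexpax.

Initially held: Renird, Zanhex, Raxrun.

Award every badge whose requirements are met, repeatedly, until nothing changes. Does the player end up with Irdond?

With Zanhex and Raxrun, Nexpax is earned (B5).
With Nexpax, Seldal is earned (B8).
With Seldal and Nexpax, Eskorn is earned (B10).
With Seldal, Norcor is earned (B6).
With Eskorn and Norcor, Irdond is earned (B4).

Yes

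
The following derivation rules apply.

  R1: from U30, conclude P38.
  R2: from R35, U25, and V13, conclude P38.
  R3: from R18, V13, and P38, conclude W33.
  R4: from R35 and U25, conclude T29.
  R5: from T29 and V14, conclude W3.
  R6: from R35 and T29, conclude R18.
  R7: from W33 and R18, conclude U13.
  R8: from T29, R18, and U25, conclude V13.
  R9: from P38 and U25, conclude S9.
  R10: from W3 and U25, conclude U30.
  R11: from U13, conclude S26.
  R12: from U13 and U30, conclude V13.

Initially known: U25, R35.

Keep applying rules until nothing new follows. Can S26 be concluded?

From R35 and U25, R4 gives T29.
From R35 and T29, R6 gives R18.
From T29, R18, and U25, R8 gives V13.
R35, U25, and V13 hold, so P38 follows (R2).
R18, V13, and P38 hold, so W33 follows (R3).
From W33 and R18, R7 gives U13.
From U13, R11 gives S26.

Yes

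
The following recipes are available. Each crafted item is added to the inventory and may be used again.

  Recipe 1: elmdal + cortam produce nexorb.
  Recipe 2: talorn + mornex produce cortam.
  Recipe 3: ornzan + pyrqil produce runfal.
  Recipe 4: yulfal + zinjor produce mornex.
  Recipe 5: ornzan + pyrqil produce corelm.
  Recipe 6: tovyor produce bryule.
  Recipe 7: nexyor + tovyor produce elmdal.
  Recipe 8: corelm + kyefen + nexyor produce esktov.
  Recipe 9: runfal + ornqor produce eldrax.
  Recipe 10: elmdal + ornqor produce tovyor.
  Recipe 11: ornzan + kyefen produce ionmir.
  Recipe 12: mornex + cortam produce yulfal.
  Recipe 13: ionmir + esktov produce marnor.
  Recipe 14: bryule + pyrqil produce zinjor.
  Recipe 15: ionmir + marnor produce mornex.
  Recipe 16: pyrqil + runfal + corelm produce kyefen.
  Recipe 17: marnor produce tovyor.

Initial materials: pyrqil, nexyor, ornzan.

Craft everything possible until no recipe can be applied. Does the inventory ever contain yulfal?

No

yulfal would need mornex and cortam (Recipe 12), but cortam is never obtained.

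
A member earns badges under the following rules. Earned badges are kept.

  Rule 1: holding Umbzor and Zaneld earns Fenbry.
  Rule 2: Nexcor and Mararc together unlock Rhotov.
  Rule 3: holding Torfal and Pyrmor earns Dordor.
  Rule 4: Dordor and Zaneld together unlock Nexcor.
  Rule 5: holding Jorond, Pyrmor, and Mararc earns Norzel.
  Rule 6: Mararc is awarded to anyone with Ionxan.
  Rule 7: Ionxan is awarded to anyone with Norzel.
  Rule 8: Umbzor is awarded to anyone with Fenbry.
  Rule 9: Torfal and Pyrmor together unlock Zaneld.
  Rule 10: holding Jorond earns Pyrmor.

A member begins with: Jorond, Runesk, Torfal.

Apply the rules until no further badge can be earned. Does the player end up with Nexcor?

With Jorond, Pyrmor is earned (Rule 10).
With Torfal and Pyrmor, Zaneld is earned (Rule 9).
With Torfal and Pyrmor, Dordor is earned (Rule 3).
With Dordor and Zaneld, Nexcor is earned (Rule 4).

Yes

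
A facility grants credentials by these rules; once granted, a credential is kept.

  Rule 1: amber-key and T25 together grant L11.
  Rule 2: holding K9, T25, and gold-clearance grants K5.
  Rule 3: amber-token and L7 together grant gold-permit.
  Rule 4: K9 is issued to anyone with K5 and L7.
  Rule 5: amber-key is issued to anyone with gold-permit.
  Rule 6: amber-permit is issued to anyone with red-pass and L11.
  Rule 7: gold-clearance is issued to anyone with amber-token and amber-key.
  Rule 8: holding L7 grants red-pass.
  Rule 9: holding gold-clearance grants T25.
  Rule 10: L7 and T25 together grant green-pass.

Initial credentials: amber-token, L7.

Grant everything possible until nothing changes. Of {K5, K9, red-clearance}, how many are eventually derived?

0

K5 would need K9, T25, and gold-clearance (Rule 2), but K9 is never granted.
K9 would need K5 and L7 (Rule 4), but K5 is never granted.
No rule produces red-clearance, and it is not given.
None of the 3 are reached.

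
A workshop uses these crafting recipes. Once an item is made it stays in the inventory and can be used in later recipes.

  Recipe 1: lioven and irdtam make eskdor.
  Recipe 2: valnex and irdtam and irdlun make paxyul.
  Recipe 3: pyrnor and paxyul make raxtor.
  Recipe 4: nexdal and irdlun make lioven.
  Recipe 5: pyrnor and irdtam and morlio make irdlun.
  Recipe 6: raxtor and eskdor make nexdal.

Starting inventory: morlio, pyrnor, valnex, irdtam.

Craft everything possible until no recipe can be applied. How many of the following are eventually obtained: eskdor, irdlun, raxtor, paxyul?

pyrnor and irdtam and morlio → irdlun (Recipe 5).
valnex and irdtam and irdlun → paxyul (Recipe 2).
pyrnor and paxyul → raxtor (Recipe 3).
eskdor would need lioven and irdtam (Recipe 1), but lioven is never obtained.
irdlun: reached.
raxtor: reached.
paxyul: reached.
Reached: irdlun, raxtor, and paxyul — 3 of the 4.

3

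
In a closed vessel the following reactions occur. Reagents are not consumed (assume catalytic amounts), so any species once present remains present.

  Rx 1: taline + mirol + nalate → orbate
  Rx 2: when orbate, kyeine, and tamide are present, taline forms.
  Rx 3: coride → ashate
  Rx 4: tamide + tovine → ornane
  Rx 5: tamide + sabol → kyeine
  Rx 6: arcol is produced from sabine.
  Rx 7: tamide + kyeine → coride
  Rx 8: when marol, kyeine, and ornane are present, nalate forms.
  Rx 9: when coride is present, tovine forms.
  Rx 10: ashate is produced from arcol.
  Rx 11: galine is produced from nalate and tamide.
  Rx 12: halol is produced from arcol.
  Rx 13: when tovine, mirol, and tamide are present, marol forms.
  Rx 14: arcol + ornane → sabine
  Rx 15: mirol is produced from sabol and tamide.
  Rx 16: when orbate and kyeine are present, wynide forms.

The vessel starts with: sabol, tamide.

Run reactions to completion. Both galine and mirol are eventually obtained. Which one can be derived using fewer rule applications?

mirol: sabol and tamide present → mirol forms (Rx 15). [1 rule application]
galine: tamide and sabol present → kyeine forms (Rx 5). sabol and tamide present → mirol forms (Rx 15). tamide and kyeine present → coride forms (Rx 7). coride present → tovine forms (Rx 9). tamide and tovine present → ornane forms (Rx 4). tovine, mirol, and tamide present → marol forms (Rx 13). marol, kyeine, and ornane present → nalate forms (Rx 8). nalate and tamide present → galine forms (Rx 11). [8 rule applications]
mirol needs fewer.

mirol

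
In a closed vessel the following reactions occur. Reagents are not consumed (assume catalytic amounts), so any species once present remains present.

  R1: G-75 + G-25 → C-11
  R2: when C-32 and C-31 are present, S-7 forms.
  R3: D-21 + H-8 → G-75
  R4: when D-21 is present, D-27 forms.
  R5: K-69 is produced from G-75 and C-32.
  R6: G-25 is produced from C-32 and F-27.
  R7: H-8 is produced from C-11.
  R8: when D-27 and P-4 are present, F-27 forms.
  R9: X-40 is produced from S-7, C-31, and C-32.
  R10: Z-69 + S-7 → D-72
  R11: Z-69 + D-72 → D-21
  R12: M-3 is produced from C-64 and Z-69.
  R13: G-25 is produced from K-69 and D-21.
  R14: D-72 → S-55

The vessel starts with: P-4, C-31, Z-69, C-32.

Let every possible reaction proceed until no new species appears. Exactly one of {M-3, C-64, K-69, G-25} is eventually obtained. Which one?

C-32 and C-31 present → S-7 forms (R2).
Z-69 and S-7 present → D-72 forms (R10).
Z-69 and D-72 present → D-21 forms (R11).
D-21 present → D-27 forms (R4).
D-27 and P-4 present → F-27 forms (R8).
C-32 and F-27 present → G-25 forms (R6).
No rule produces C-64, and it is not given. M-3 would need C-64 and Z-69 (R12), but C-64 never forms. K-69 would need G-75 and C-32 (R5), but G-75 never forms.

G-25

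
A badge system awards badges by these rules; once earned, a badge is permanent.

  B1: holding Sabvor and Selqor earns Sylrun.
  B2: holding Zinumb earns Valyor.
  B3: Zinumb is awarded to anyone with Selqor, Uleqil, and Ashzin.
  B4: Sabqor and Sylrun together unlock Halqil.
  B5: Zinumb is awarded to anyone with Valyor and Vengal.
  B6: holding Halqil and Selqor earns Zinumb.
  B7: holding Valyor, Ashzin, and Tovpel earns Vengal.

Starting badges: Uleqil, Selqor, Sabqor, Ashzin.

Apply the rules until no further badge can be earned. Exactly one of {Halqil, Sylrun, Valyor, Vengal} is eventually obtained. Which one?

Valyor

With Selqor, Uleqil, and Ashzin, Zinumb is earned (B3).
With Zinumb, Valyor is earned (B2).
Sylrun would need Sabvor and Selqor (B1), but Sabvor is never earned. Halqil would need Sabqor and Sylrun (B4), but Sylrun is never earned. Vengal would need Valyor, Ashzin, and Tovpel (B7), but Tovpel is never earned.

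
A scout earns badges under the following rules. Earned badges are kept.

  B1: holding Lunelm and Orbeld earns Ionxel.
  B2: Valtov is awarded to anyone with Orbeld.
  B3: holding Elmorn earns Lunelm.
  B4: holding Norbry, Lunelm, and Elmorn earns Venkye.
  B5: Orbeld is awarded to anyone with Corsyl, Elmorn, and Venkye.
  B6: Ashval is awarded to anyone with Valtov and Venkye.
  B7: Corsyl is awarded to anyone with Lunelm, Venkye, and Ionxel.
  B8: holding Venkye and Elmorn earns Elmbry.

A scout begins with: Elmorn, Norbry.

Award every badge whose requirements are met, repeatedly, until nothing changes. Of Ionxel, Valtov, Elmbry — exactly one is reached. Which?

With Elmorn, Lunelm is earned (B3).
With Norbry, Lunelm, and Elmorn, Venkye is earned (B4).
With Venkye and Elmorn, Elmbry is earned (B8).
Ionxel would need Lunelm and Orbeld (B1), but Orbeld is never earned. Valtov would need Orbeld (B2), but Orbeld is never earned.

Elmbry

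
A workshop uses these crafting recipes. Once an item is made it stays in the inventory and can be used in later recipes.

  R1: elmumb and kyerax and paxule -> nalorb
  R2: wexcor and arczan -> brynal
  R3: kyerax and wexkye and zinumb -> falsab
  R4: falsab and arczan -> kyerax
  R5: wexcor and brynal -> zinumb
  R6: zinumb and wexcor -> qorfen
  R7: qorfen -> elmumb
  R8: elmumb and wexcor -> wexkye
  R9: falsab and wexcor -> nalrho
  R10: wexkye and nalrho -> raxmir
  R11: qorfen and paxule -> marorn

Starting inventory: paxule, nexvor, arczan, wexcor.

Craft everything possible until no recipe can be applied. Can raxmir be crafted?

raxmir would need wexkye and nalrho (R10), but nalrho is never obtained.

No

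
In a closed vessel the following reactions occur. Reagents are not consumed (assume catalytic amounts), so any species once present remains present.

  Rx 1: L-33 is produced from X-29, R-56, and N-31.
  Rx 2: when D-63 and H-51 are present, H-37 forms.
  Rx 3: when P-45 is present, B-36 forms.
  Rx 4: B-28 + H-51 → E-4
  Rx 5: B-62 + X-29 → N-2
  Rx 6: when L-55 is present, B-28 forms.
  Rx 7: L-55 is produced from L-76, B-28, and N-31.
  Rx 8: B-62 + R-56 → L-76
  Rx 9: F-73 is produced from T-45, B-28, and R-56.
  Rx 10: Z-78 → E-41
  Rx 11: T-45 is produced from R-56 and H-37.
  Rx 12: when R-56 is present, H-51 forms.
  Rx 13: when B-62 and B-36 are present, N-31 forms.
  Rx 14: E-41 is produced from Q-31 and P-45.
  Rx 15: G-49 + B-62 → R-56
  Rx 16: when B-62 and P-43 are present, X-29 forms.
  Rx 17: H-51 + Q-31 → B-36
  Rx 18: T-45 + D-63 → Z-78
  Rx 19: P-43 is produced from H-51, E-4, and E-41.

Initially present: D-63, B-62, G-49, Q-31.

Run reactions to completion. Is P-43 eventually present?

P-43 would need H-51, E-4, and E-41 (Rx 19), but E-4 never forms.

No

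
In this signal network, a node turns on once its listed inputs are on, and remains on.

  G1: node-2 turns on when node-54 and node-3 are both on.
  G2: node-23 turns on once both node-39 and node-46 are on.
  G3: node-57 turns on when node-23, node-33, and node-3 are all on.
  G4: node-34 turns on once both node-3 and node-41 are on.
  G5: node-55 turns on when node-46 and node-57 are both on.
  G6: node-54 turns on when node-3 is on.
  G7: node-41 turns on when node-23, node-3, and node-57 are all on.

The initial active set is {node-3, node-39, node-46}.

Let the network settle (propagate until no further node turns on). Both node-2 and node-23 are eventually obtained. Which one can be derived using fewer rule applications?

node-23: G2: node-39 and node-46 on → node-23 on. [1 rule application]
node-2: node-3 is on, so node-54 turns on (G6). G1: node-54 and node-3 on → node-2 on. [2 rule applications]
node-23 needs fewer.

node-23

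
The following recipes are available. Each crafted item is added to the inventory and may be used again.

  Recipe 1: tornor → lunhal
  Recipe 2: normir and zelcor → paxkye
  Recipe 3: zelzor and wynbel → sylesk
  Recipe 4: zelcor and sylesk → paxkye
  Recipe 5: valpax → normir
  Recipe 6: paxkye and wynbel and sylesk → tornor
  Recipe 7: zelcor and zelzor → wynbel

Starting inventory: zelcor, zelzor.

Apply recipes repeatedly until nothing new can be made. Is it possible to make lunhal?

zelcor and zelzor → wynbel (Recipe 7).
zelzor and wynbel → sylesk (Recipe 3).
Using Recipe 4, zelcor and sylesk make paxkye.
Using Recipe 6, paxkye, wynbel, and sylesk make tornor.
Using Recipe 1, tornor makes lunhal.

Yes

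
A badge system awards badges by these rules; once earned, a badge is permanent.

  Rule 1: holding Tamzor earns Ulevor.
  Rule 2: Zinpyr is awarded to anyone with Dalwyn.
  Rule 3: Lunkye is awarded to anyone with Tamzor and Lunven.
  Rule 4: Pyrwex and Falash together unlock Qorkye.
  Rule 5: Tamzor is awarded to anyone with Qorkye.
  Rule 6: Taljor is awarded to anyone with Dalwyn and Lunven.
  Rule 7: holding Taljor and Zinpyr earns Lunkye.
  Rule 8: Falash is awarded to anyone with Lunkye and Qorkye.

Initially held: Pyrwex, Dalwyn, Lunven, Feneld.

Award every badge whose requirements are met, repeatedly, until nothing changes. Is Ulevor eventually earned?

Ulevor would need Tamzor (Rule 1), but Tamzor is never earned.

No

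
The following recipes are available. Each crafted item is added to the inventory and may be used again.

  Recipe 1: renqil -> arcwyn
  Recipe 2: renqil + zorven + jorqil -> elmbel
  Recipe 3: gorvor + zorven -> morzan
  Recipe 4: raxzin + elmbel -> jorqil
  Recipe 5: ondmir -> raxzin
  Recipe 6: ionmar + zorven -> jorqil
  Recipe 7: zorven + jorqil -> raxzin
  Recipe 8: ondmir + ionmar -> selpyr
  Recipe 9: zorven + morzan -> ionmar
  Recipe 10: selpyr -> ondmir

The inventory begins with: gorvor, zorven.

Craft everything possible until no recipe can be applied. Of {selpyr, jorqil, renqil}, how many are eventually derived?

Using Recipe 3, gorvor and zorven make morzan.
Using Recipe 9, zorven and morzan make ionmar.
Using Recipe 6, ionmar and zorven make jorqil.
selpyr would need ondmir and ionmar (Recipe 8), but ondmir is never obtained.
jorqil: reached.
No rule produces renqil, and it is not given.
Reached: jorqil — 1 of the 3.

1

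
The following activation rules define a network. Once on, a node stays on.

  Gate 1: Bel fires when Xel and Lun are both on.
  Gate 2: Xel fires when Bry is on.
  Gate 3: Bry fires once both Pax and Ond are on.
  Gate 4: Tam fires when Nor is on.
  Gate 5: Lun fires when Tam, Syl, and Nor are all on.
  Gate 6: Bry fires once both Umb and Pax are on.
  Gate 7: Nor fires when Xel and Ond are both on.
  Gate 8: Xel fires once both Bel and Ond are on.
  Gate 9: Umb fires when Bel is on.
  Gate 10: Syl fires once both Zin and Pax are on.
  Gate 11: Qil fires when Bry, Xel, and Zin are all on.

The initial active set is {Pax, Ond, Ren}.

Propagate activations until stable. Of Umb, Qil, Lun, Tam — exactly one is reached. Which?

Pax and Ond are on, so Bry fires (Gate 3).
Bry is on, so Xel fires (Gate 2).
Xel and Ond are on, so Nor fires (Gate 7).
Gate 4: Nor on → Tam on.
Qil would need Bry, Xel, and Zin (Gate 11), but Zin never turns on. Umb would need Bel (Gate 9), but Bel never turns on. Lun would need Tam, Syl, and Nor (Gate 5), but Syl never turns on.

Tam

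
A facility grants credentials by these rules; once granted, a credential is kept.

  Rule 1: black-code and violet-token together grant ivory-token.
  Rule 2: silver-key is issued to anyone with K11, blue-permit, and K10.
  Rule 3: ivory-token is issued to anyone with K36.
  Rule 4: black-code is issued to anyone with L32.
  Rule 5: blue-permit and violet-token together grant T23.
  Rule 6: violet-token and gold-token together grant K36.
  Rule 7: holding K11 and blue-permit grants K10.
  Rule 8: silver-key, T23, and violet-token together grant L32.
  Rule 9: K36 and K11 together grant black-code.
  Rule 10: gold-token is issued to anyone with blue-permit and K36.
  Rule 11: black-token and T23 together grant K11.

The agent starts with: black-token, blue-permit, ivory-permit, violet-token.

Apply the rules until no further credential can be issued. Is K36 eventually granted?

K36 would need violet-token and gold-token (Rule 6), but gold-token is never granted.

No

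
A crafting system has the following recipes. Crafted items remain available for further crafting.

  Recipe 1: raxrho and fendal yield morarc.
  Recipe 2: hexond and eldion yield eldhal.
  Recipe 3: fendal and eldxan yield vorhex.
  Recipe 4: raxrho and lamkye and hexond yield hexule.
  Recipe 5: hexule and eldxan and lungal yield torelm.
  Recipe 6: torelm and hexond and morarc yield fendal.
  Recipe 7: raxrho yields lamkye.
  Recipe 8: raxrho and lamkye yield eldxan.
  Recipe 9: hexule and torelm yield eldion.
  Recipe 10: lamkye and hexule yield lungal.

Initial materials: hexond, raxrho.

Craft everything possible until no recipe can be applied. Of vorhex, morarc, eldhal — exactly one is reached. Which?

raxrho → lamkye (Recipe 7).
Using Recipe 4, raxrho, lamkye, and hexond make hexule.
Using Recipe 8, raxrho and lamkye make eldxan.
lamkye and hexule → lungal (Recipe 10).
Using Recipe 5, hexule, eldxan, and lungal make torelm.
hexule and torelm → eldion (Recipe 9).
Using Recipe 2, hexond and eldion make eldhal.
vorhex would need fendal and eldxan (Recipe 3), but fendal is never obtained. morarc would need raxrho and fendal (Recipe 1), but fendal is never obtained.

eldhal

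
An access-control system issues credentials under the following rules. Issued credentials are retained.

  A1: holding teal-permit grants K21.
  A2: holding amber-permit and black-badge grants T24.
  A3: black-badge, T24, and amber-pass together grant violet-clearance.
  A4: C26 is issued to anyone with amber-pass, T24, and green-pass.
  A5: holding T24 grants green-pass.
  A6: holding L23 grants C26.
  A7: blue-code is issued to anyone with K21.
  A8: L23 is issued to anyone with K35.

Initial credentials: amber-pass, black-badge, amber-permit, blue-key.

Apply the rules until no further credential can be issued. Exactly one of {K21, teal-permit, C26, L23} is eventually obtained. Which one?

C26

Holding amber-permit and black-badge grants T24 (A2).
Holding T24 grants green-pass (A5).
Holding amber-pass, T24, and green-pass grants C26 (A4).
K21 would need teal-permit (A1), but teal-permit is never granted. No rule produces teal-permit, and it is not given. L23 would need K35 (A8), but K35 is never granted.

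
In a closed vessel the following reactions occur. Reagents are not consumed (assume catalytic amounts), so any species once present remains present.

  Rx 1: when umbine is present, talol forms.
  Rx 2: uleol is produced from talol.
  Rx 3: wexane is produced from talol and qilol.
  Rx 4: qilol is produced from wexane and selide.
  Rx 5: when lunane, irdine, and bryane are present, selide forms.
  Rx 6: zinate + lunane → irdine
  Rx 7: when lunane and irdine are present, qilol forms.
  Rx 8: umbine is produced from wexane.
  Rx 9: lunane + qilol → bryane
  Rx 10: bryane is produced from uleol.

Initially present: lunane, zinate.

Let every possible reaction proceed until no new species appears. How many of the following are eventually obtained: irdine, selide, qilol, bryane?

4

zinate and lunane present → irdine forms (Rx 6).
lunane and irdine present → qilol forms (Rx 7).
lunane and qilol present → bryane forms (Rx 9).
lunane, irdine, and bryane present → selide forms (Rx 5).
irdine: reached.
selide: reached.
qilol: reached.
bryane: reached.
All 4 are reached.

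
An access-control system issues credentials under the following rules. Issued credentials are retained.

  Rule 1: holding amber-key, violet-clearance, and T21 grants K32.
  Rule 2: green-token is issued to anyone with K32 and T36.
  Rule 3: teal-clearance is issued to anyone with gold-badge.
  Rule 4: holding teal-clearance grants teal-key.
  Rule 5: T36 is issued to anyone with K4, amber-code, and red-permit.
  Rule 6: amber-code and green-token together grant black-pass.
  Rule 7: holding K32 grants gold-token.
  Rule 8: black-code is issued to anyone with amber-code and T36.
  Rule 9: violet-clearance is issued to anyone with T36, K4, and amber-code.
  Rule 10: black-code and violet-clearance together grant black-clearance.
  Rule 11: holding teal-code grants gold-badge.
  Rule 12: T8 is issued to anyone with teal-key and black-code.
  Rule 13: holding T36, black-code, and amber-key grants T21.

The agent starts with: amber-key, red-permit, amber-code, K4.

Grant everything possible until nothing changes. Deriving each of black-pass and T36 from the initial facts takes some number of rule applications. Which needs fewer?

T36

T36: Holding K4, amber-code, and red-permit grants T36 (Rule 5). [1 rule application]
black-pass: Holding K4, amber-code, and red-permit grants T36 (Rule 5). Holding amber-code and T36 grants black-code (Rule 8). Holding T36, K4, and amber-code grants violet-clearance (Rule 9). Holding T36, black-code, and amber-key grants T21 (Rule 13). Holding amber-key, violet-clearance, and T21 grants K32 (Rule 1). Holding K32 and T36 grants green-token (Rule 2). Holding amber-code and green-token grants black-pass (Rule 6). [7 rule applications]
T36 needs fewer.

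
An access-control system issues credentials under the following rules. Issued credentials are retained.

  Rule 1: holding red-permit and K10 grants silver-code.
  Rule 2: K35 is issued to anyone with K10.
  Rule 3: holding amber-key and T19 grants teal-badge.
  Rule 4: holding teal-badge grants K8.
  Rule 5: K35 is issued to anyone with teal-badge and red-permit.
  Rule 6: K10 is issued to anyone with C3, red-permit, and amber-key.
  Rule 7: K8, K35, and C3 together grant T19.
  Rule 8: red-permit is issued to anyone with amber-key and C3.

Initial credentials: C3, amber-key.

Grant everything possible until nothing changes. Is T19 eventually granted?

No

T19 would need K8, K35, and C3 (Rule 7), but K8 is never granted.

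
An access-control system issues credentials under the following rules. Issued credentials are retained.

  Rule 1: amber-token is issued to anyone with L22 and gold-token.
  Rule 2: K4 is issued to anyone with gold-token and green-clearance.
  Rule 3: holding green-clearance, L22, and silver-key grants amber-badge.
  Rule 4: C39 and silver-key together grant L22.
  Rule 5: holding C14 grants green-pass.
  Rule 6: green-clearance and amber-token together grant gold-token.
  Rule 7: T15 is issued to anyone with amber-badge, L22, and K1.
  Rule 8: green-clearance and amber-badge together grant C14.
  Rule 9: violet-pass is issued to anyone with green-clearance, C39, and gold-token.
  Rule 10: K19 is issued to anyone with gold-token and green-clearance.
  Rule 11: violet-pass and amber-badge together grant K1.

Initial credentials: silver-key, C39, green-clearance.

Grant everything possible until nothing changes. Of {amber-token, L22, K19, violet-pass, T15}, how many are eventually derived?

1

Holding C39 and silver-key grants L22 (Rule 4).
amber-token would need L22 and gold-token (Rule 1), but gold-token is never granted.
L22: reached.
K19 would need gold-token and green-clearance (Rule 10), but gold-token is never granted.
violet-pass would need green-clearance, C39, and gold-token (Rule 9), but gold-token is never granted.
T15 would need amber-badge, L22, and K1 (Rule 7), but K1 is never granted.
Reached: L22 — 1 of the 5.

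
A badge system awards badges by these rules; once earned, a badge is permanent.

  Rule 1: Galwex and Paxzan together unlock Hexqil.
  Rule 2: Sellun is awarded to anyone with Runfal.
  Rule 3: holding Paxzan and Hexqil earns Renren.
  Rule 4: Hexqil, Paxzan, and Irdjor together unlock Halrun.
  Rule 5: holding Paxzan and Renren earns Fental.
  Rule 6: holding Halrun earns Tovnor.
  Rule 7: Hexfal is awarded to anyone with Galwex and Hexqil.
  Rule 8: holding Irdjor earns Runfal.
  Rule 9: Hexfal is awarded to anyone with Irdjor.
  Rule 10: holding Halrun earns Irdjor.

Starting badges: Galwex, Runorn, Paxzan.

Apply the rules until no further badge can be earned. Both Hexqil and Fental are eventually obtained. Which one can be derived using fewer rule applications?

Hexqil

Hexqil: With Galwex and Paxzan, Hexqil is earned (Rule 1). [1 rule application]
Fental: With Galwex and Paxzan, Hexqil is earned (Rule 1). With Paxzan and Hexqil, Renren is earned (Rule 3). With Paxzan and Renren, Fental is earned (Rule 5). [3 rule applications]
Hexqil needs fewer.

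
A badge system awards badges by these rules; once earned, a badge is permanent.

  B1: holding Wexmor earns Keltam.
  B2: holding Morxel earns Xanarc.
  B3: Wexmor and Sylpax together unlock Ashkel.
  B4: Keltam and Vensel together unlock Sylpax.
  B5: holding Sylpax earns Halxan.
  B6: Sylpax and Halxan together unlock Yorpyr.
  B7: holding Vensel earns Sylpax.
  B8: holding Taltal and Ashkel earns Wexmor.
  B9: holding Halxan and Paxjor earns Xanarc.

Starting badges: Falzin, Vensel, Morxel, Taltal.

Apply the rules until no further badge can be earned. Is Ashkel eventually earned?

Ashkel would need Wexmor and Sylpax (B3), but Wexmor is never earned.

No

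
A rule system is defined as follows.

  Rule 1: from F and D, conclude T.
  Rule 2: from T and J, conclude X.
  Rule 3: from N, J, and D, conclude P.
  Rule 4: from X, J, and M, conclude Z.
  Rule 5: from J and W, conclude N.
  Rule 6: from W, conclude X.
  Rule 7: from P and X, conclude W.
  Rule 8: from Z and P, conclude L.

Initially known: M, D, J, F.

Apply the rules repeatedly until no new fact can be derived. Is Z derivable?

Yes

From F and D, Rule 1 gives T.
From T and J, Rule 2 gives X.
X, J, and M hold, so Z follows (Rule 4).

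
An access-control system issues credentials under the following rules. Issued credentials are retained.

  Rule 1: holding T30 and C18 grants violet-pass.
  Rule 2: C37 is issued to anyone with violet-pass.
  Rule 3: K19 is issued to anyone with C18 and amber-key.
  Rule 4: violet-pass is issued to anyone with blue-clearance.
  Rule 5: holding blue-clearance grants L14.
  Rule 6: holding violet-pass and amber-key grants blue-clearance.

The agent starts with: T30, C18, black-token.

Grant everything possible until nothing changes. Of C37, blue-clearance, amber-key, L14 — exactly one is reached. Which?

C37

Holding T30 and C18 grants violet-pass (Rule 1).
Holding violet-pass grants C37 (Rule 2).
No rule produces amber-key, and it is not given. blue-clearance would need violet-pass and amber-key (Rule 6), but amber-key is never granted. L14 would need blue-clearance (Rule 5), but blue-clearance is never granted.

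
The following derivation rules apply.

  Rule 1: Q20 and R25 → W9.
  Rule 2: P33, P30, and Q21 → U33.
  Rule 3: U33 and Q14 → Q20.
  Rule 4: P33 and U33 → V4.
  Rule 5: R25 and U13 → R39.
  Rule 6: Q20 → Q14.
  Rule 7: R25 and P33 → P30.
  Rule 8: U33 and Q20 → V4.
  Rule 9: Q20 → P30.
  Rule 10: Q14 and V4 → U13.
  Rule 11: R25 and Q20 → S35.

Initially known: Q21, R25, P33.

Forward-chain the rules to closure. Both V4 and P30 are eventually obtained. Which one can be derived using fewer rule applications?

P30

P30: From R25 and P33, Rule 7 gives P30. [1 rule application]
V4: R25 and P33 hold, so P30 follows (Rule 7). P33, P30, and Q21 hold, so U33 follows (Rule 2). P33 and U33 hold, so V4 follows (Rule 4). [3 rule applications]
P30 needs fewer.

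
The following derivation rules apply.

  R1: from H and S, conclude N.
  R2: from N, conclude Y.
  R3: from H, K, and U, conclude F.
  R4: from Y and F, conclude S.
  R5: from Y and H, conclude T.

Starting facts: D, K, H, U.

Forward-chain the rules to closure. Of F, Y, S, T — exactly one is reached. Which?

H, K, and U hold, so F follows (R3).
Y would need N (R2), but N is never established. T would need Y and H (R5), but Y is never established. S would need Y and F (R4), but Y is never established.

F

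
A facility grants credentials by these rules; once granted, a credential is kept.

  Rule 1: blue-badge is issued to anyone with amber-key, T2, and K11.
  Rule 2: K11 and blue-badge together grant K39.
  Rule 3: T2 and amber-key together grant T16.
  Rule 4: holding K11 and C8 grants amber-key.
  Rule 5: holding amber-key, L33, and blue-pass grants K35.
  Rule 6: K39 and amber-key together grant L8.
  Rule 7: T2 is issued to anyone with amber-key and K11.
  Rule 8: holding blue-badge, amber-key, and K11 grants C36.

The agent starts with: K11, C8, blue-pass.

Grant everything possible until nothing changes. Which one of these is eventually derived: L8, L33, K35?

Holding K11 and C8 grants amber-key (Rule 4).
Holding amber-key and K11 grants T2 (Rule 7).
Holding amber-key, T2, and K11 grants blue-badge (Rule 1).
Holding K11 and blue-badge grants K39 (Rule 2).
Holding K39 and amber-key grants L8 (Rule 6).
K35 would need amber-key, L33, and blue-pass (Rule 5), but L33 is never granted. No rule produces L33, and it is not given.

L8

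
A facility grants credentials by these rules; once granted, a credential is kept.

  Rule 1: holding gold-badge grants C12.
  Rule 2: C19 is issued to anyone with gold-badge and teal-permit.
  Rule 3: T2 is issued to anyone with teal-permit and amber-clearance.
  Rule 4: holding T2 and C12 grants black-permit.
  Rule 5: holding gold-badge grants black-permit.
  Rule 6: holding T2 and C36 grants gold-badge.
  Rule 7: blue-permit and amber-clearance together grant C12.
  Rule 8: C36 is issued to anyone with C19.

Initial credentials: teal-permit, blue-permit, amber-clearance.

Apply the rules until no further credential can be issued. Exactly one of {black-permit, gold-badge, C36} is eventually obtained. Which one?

Holding blue-permit and amber-clearance grants C12 (Rule 7).
Holding teal-permit and amber-clearance grants T2 (Rule 3).
Holding T2 and C12 grants black-permit (Rule 4).
gold-badge would need T2 and C36 (Rule 6), but C36 is never granted. C36 would need C19 (Rule 8), but C19 is never granted.

black-permit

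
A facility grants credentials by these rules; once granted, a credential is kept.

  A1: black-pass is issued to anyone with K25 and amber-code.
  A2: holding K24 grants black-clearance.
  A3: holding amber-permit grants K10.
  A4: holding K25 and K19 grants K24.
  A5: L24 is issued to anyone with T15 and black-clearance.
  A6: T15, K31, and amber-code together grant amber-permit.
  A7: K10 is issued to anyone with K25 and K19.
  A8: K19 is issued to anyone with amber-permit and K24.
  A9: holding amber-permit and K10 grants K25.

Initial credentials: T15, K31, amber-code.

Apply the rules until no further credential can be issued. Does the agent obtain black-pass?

Yes

Holding T15, K31, and amber-code grants amber-permit (A6).
Holding amber-permit grants K10 (A3).
Holding amber-permit and K10 grants K25 (A9).
Holding K25 and amber-code grants black-pass (A1).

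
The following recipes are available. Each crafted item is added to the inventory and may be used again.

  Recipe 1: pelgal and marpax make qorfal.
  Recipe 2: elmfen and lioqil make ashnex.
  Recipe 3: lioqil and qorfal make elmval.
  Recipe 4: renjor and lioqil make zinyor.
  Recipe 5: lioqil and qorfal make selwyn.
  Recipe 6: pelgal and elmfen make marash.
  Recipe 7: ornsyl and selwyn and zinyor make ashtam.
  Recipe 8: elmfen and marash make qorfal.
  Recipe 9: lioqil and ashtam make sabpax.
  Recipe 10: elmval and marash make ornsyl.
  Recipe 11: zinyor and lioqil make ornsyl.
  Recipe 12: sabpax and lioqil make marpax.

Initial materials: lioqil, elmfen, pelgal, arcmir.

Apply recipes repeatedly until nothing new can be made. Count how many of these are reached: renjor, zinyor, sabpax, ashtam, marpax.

0

No rule produces renjor, and it is not given.
zinyor would need renjor and lioqil (Recipe 4), but renjor is never obtained.
sabpax would need lioqil and ashtam (Recipe 9), but ashtam is never obtained.
ashtam would need ornsyl, selwyn, and zinyor (Recipe 7), but zinyor is never obtained.
marpax would need sabpax and lioqil (Recipe 12), but sabpax is never obtained.
None of the 5 are reached.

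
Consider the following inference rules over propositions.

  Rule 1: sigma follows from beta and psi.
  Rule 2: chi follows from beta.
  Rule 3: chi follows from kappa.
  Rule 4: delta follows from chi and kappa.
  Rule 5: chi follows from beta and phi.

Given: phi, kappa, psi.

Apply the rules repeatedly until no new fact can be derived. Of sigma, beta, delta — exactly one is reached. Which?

From kappa, Rule 3 gives chi.
chi and kappa hold, so delta follows (Rule 4).
No rule produces beta, and it is not given. sigma would need beta and psi (Rule 1), but beta is never established.

delta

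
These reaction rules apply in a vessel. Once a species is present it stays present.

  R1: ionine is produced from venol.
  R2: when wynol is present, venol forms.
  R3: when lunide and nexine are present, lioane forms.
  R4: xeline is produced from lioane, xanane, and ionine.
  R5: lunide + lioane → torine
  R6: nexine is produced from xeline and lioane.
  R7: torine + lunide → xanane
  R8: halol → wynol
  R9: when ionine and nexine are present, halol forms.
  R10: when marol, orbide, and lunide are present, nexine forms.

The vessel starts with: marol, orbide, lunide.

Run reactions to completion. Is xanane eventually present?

marol, orbide, and lunide present → nexine forms (R10).
lunide and nexine present → lioane forms (R3).
lunide and lioane present → torine forms (R5).
torine and lunide present → xanane forms (R7).

Yes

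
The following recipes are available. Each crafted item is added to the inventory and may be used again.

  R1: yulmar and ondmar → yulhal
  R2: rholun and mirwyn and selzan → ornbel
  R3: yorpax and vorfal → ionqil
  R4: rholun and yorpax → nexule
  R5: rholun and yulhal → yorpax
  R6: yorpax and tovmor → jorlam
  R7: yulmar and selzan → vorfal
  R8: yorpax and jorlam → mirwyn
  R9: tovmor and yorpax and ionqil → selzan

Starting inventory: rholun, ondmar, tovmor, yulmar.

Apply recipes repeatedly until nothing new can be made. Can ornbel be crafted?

ornbel would need rholun, mirwyn, and selzan (R2), but selzan is never obtained.

No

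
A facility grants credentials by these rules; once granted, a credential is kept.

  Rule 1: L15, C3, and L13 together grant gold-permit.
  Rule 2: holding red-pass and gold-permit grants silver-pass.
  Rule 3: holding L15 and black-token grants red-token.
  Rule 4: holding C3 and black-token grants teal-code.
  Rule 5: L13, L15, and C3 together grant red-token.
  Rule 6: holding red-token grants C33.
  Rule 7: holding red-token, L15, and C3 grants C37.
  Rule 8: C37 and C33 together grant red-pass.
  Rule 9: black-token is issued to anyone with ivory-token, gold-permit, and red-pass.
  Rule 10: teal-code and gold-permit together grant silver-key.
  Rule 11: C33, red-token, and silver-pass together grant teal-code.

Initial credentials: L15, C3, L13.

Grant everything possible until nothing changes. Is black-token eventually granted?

No

black-token would need ivory-token, gold-permit, and red-pass (Rule 9), but ivory-token is never granted.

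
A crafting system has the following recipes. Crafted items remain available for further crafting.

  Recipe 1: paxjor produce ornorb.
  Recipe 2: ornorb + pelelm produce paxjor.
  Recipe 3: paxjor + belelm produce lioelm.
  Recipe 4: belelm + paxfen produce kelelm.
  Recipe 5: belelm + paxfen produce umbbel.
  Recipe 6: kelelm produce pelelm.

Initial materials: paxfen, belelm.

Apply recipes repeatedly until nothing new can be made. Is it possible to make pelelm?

Yes

belelm + paxfen → kelelm (Recipe 4).
kelelm → pelelm (Recipe 6).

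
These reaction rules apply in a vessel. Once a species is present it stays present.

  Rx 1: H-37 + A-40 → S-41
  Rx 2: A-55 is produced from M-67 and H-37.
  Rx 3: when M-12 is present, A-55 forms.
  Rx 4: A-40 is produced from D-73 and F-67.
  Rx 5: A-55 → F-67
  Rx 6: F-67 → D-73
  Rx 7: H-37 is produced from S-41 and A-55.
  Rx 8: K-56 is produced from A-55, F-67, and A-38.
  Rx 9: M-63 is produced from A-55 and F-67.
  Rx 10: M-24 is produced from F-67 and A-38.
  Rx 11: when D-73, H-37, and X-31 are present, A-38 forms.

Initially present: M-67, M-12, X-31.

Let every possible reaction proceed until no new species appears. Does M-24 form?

M-24 would need F-67 and A-38 (Rx 10), but A-38 never forms.

No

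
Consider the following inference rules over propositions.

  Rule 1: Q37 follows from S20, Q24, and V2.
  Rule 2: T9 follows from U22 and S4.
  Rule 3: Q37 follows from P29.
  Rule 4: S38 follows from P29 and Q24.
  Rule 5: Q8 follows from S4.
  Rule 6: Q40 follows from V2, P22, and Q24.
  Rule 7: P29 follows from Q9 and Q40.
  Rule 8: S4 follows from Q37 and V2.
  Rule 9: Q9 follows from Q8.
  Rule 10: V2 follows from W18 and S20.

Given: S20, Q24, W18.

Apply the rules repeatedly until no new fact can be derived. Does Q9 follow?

From W18 and S20, Rule 10 gives V2.
From S20, Q24, and V2, Rule 1 gives Q37.
Q37 and V2 hold, so S4 follows (Rule 8).
From S4, Rule 5 gives Q8.
From Q8, Rule 9 gives Q9.

Yes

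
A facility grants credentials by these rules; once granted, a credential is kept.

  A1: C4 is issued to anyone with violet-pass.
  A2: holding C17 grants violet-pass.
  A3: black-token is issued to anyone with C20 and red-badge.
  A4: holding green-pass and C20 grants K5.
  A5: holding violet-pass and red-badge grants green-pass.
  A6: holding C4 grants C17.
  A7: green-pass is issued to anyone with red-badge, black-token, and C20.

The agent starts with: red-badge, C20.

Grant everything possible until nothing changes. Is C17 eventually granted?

No

C17 would need C4 (A6), but C4 is never granted.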